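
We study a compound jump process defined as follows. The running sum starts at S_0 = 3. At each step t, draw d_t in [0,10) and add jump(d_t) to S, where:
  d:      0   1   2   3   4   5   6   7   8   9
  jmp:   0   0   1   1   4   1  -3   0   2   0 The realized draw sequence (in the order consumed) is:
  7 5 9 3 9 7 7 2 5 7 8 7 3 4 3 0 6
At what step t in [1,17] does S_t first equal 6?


t=0: S=3, d=7, jump=0, S_1=3
t=1: S=3, d=5, jump=1, S_2=4
t=2: S=4, d=9, jump=0, S_3=4
t=3: S=4, d=3, jump=1, S_4=5
t=4: S=5, d=9, jump=0, S_5=5
t=5: S=5, d=7, jump=0, S_6=5
t=6: S=5, d=7, jump=0, S_7=5
t=7: S=5, d=2, jump=1, S_8=6
t=8: S=6, d=5, jump=1, S_9=7
t=9: S=7, d=7, jump=0, S_10=7
t=10: S=7, d=8, jump=2, S_11=9
t=11: S=9, d=7, jump=0, S_12=9
t=12: S=9, d=3, jump=1, S_13=10
t=13: S=10, d=4, jump=4, S_14=14
t=14: S=14, d=3, jump=1, S_15=15
t=15: S=15, d=0, jump=0, S_16=15
t=16: S=15, d=6, jump=-3, S_17=12

8


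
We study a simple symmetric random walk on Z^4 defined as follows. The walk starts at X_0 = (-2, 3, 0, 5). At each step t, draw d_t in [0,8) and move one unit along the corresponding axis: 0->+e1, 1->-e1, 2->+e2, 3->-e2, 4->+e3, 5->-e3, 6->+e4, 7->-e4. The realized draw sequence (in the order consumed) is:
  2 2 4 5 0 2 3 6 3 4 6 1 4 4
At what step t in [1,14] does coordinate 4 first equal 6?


t=0: X=(-2, 3, 0, 5), d=2 → +e2, X_1=(-2, 4, 0, 5)
t=1: X=(-2, 4, 0, 5), d=2 → +e2, X_2=(-2, 5, 0, 5)
t=2: X=(-2, 5, 0, 5), d=4 → +e3, X_3=(-2, 5, 1, 5)
t=3: X=(-2, 5, 1, 5), d=5 → -e3, X_4=(-2, 5, 0, 5)
t=4: X=(-2, 5, 0, 5), d=0 → +e1, X_5=(-1, 5, 0, 5)
t=5: X=(-1, 5, 0, 5), d=2 → +e2, X_6=(-1, 6, 0, 5)
t=6: X=(-1, 6, 0, 5), d=3 → -e2, X_7=(-1, 5, 0, 5)
t=7: X=(-1, 5, 0, 5), d=6 → +e4, X_8=(-1, 5, 0, 6)
t=8: X=(-1, 5, 0, 6), d=3 → -e2, X_9=(-1, 4, 0, 6)
t=9: X=(-1, 4, 0, 6), d=4 → +e3, X_10=(-1, 4, 1, 6)
t=10: X=(-1, 4, 1, 6), d=6 → +e4, X_11=(-1, 4, 1, 7)
t=11: X=(-1, 4, 1, 7), d=1 → -e1, X_12=(-2, 4, 1, 7)
t=12: X=(-2, 4, 1, 7), d=4 → +e3, X_13=(-2, 4, 2, 7)
t=13: X=(-2, 4, 2, 7), d=4 → +e3, X_14=(-2, 4, 3, 7)

8


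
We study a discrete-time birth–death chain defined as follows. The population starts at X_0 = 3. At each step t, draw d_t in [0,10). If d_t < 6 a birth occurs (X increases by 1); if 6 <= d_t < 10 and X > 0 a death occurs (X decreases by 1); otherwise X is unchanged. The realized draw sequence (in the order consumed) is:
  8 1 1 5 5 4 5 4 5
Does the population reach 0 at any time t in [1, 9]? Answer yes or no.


no

t=0: X=3, d=8 → death, X_1=2
t=1: X=2, d=1 → birth, X_2=3
t=2: X=3, d=1 → birth, X_3=4
t=3: X=4, d=5 → birth, X_4=5
t=4: X=5, d=5 → birth, X_5=6
t=5: X=6, d=4 → birth, X_6=7
t=6: X=7, d=5 → birth, X_7=8
t=7: X=8, d=4 → birth, X_8=9
t=8: X=9, d=5 → birth, X_9=10


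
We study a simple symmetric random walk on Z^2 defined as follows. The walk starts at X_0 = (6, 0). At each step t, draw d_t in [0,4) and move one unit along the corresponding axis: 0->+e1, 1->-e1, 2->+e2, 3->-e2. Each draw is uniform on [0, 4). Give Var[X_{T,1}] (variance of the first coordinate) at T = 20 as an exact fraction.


Outcome values over d=0..3: [1, -1, 0, 0]
Σy = 0, Σy² = 2, M = 4
μ = 0/4 = 0,  σ² = 2/4 − (0)² = 1/2
Independent increments: Var[X_20] = 20·σ² = 20·(1/2) = 10

10


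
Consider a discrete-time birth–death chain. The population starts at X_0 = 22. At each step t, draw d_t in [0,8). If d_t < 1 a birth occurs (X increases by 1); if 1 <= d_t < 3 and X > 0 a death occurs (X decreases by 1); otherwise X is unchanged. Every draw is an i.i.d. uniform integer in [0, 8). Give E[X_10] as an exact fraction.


X can drop by at most 1 per step and X_0 = 22 > T = 10, so X_t >= 22 − t >= 12 > 0 for every t <= 10: the floor at 0 (the 'and X > 0' condition) never binds. Hence X_10 = X_0 + Σ_{t<10} Y_t with i.i.d. increments Y_t = y(d_t) ∈ {+1, −1, 0}.
Outcome values over d=0..7: [1, -1, -1, 0, 0, 0, 0, 0]
Σy = -1, Σy² = 3, M = 8
μ = -1/8 = -1/8,  σ² = 3/8 − (-1/8)² = 23/64
E[X_10] = 22 + 10·(-1/8) = 83/4

83/4


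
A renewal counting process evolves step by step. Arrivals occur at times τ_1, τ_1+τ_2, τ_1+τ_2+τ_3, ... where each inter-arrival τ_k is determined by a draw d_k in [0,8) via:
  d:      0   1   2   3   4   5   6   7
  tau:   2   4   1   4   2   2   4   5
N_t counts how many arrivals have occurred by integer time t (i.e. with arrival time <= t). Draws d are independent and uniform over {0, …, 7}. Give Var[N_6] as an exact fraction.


Inter-arrival values over d=0..7: [2, 4, 1, 4, 2, 2, 4, 5]
Each d has probability 1/8, so the pmf of τ is: f(1) = 1/8, f(2) = 3/8, f(4) = 3/8, f(5) = 1/8
Let p_n(j) = P(N_n = j), with p_0 = [1]. Condition on τ_1: p_n(0) = P(τ > n), and for j >= 1, p_n(j) = Σ_{k<=n} f(k)·p_{n−k}(j−1)
p_1 = [7/8, 1/8]  (j = 0..1)
p_2 = [1/2, 31/64, 1/64]  (j = 0..2)
p_3 = [1/2, 25/64, 55/512, 1/512]  (j = 0..3)
p_4 = [1/8, 5/8, 59/256, 79/4096, 1/4096]  (j = 0..4)
p_5 = [0, 21/32, 139/512, 283/4096, 103/32768, 1/32768]  (j = 0..5)
p_6 = [0, 11/32, 263/512, 517/4096, 65/4096, 127/262144, 1/262144]  (j = 0..6)
E[N_6] = Σ j·p_6(j) = 475969/262144;  E[N_6²] = Σ j²·p_6(j) = 996299/262144
Var[N_6] = 996299/262144 − (475969/262144)² = 34627316095/68719476736

34627316095/68719476736


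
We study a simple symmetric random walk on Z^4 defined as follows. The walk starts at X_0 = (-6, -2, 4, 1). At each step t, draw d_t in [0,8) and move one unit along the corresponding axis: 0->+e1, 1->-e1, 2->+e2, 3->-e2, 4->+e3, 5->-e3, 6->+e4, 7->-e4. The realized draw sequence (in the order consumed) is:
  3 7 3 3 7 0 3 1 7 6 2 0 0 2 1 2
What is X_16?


t=0: X=(-6, -2, 4, 1), d=3 → -e2, X_1=(-6, -3, 4, 1)
t=1: X=(-6, -3, 4, 1), d=7 → -e4, X_2=(-6, -3, 4, 0)
t=2: X=(-6, -3, 4, 0), d=3 → -e2, X_3=(-6, -4, 4, 0)
t=3: X=(-6, -4, 4, 0), d=3 → -e2, X_4=(-6, -5, 4, 0)
t=4: X=(-6, -5, 4, 0), d=7 → -e4, X_5=(-6, -5, 4, -1)
t=5: X=(-6, -5, 4, -1), d=0 → +e1, X_6=(-5, -5, 4, -1)
t=6: X=(-5, -5, 4, -1), d=3 → -e2, X_7=(-5, -6, 4, -1)
t=7: X=(-5, -6, 4, -1), d=1 → -e1, X_8=(-6, -6, 4, -1)
t=8: X=(-6, -6, 4, -1), d=7 → -e4, X_9=(-6, -6, 4, -2)
t=9: X=(-6, -6, 4, -2), d=6 → +e4, X_10=(-6, -6, 4, -1)
t=10: X=(-6, -6, 4, -1), d=2 → +e2, X_11=(-6, -5, 4, -1)
t=11: X=(-6, -5, 4, -1), d=0 → +e1, X_12=(-5, -5, 4, -1)
t=12: X=(-5, -5, 4, -1), d=0 → +e1, X_13=(-4, -5, 4, -1)
t=13: X=(-4, -5, 4, -1), d=2 → +e2, X_14=(-4, -4, 4, -1)
t=14: X=(-4, -4, 4, -1), d=1 → -e1, X_15=(-5, -4, 4, -1)
t=15: X=(-5, -4, 4, -1), d=2 → +e2, X_16=(-5, -3, 4, -1)

(-5, -3, 4, -1)


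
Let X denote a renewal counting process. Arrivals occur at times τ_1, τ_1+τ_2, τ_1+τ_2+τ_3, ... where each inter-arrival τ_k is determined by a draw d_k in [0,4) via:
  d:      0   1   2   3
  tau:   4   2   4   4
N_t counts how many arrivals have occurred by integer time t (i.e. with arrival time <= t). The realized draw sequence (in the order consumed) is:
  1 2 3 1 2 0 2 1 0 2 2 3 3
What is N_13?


4

draw d_1=1: τ_1=2, arrival time A_1=2
draw d_2=2: τ_2=4, arrival time A_2=6
draw d_3=3: τ_3=4, arrival time A_3=10
draw d_4=1: τ_4=2, arrival time A_4=12
draw d_5=2: τ_5=4, arrival time A_5=16
draw d_6=0: τ_6=4, arrival time A_6=20
draw d_7=2: τ_7=4, arrival time A_7=24
draw d_8=1: τ_8=2, arrival time A_8=26
draw d_9=0: τ_9=4, arrival time A_9=30
draw d_10=2: τ_10=4, arrival time A_10=34
draw d_11=2: τ_11=4, arrival time A_11=38
draw d_12=3: τ_12=4, arrival time A_12=42
draw d_13=3: τ_13=4, arrival time A_13=46
N_t over t=0..13: 0:0 1:0 2:1 3:1 4:1 5:1 6:2 7:2 8:2 9:2 10:3 11:3 12:4 13:4


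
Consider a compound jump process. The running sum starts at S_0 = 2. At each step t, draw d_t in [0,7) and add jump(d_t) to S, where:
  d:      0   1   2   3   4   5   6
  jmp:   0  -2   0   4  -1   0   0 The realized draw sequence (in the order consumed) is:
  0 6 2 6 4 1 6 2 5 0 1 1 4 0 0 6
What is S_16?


-6

t=0: S=2, d=0, jump=0, S_1=2
t=1: S=2, d=6, jump=0, S_2=2
t=2: S=2, d=2, jump=0, S_3=2
t=3: S=2, d=6, jump=0, S_4=2
t=4: S=2, d=4, jump=-1, S_5=1
t=5: S=1, d=1, jump=-2, S_6=-1
t=6: S=-1, d=6, jump=0, S_7=-1
t=7: S=-1, d=2, jump=0, S_8=-1
t=8: S=-1, d=5, jump=0, S_9=-1
t=9: S=-1, d=0, jump=0, S_10=-1
t=10: S=-1, d=1, jump=-2, S_11=-3
t=11: S=-3, d=1, jump=-2, S_12=-5
t=12: S=-5, d=4, jump=-1, S_13=-6
t=13: S=-6, d=0, jump=0, S_14=-6
t=14: S=-6, d=0, jump=0, S_15=-6
t=15: S=-6, d=6, jump=0, S_16=-6


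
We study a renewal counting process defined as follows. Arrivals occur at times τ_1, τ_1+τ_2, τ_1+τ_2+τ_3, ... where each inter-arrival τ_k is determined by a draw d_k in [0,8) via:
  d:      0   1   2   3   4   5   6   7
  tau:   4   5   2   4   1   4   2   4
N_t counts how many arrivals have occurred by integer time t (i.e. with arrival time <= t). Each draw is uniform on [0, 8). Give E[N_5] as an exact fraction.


42761/32768

Inter-arrival values over d=0..7: [4, 5, 2, 4, 1, 4, 2, 4]
Each d has probability 1/8, so the pmf of τ is: f(1) = 1/8, f(2) = 1/4, f(4) = 1/2, f(5) = 1/8
Renewal equation for m(n) = E[N_n]: condition on τ_1 = k (if k <= n, one arrival plus a fresh copy on the remaining n−k steps): m(n) = F(n) + Σ_{k<=n} f(k)·m(n−k), where F(n) = P(τ <= n) and m(0) = 0
m(1) = F(1) = 1/8
m(2) = F(2) + f(1)·m(1) = 3/8 + 1/8·1/8 = 25/64
m(3) = F(3) + f(1)·m(2) + f(2)·m(1) = 3/8 + 1/8·25/64 + 1/4·1/8 = 233/512
m(4) = F(4) + f(1)·m(3) + f(2)·m(2) = 7/8 + 1/8·233/512 + 1/4·25/64 = 4217/4096
m(5) = F(5) + f(1)·m(4) + f(2)·m(3) + f(4)·m(1) = 1 + 1/8·4217/4096 + 1/4·233/512 + 1/2·1/8 = 42761/32768
E[N_5] = m(5) = 42761/32768


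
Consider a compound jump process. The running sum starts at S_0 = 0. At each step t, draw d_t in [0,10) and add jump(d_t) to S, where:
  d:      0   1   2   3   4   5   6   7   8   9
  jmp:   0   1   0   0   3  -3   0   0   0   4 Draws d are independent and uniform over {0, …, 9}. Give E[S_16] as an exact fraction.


Outcome values over d=0..9: [0, 1, 0, 0, 3, -3, 0, 0, 0, 4]
Σy = 5, Σy² = 35, M = 10
μ = 5/10 = 1/2,  σ² = 35/10 − (1/2)² = 13/4
E[S_16] = 0 + 16·(1/2) = 8

8


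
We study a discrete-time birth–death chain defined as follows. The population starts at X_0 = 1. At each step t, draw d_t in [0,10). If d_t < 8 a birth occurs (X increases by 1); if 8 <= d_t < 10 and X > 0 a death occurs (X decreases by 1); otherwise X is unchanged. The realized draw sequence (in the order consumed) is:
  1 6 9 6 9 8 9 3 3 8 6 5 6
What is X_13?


4

t=0: X=1, d=1 → birth, X_1=2
t=1: X=2, d=6 → birth, X_2=3
t=2: X=3, d=9 → death, X_3=2
t=3: X=2, d=6 → birth, X_4=3
t=4: X=3, d=9 → death, X_5=2
t=5: X=2, d=8 → death, X_6=1
t=6: X=1, d=9 → death, X_7=0
t=7: X=0, d=3 → birth, X_8=1
t=8: X=1, d=3 → birth, X_9=2
t=9: X=2, d=8 → death, X_10=1
t=10: X=1, d=6 → birth, X_11=2
t=11: X=2, d=5 → birth, X_12=3
t=12: X=3, d=6 → birth, X_13=4


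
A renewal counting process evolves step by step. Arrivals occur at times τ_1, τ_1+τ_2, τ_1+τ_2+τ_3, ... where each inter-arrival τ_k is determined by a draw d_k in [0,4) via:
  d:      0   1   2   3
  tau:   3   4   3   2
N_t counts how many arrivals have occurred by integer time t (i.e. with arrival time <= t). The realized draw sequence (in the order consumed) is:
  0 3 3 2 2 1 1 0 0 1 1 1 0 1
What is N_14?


draw d_1=0: τ_1=3, arrival time A_1=3
draw d_2=3: τ_2=2, arrival time A_2=5
draw d_3=3: τ_3=2, arrival time A_3=7
draw d_4=2: τ_4=3, arrival time A_4=10
draw d_5=2: τ_5=3, arrival time A_5=13
draw d_6=1: τ_6=4, arrival time A_6=17
draw d_7=1: τ_7=4, arrival time A_7=21
draw d_8=0: τ_8=3, arrival time A_8=24
draw d_9=0: τ_9=3, arrival time A_9=27
draw d_10=1: τ_10=4, arrival time A_10=31
draw d_11=1: τ_11=4, arrival time A_11=35
draw d_12=1: τ_12=4, arrival time A_12=39
draw d_13=0: τ_13=3, arrival time A_13=42
draw d_14=1: τ_14=4, arrival time A_14=46
N_t over t=0..14: 0:0 1:0 2:0 3:1 4:1 5:2 6:2 7:3 8:3 9:3 10:4 11:4 12:4 13:5 14:5

5


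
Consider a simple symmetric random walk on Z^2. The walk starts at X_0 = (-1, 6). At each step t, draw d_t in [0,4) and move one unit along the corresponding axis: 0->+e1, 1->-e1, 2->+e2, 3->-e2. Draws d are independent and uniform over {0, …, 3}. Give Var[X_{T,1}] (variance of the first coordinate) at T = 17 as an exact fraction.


Outcome values over d=0..3: [1, -1, 0, 0]
Σy = 0, Σy² = 2, M = 4
μ = 0/4 = 0,  σ² = 2/4 − (0)² = 1/2
Independent increments: Var[X_17] = 17·σ² = 17·(1/2) = 17/2

17/2


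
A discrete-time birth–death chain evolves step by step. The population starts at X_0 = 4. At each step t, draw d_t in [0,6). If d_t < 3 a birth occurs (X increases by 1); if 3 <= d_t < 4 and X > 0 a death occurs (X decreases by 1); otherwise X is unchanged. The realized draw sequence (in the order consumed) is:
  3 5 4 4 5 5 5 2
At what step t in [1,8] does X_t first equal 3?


1

t=0: X=4, d=3 → death, X_1=3
t=1: X=3, d=5 → hold, X_2=3
t=2: X=3, d=4 → hold, X_3=3
t=3: X=3, d=4 → hold, X_4=3
t=4: X=3, d=5 → hold, X_5=3
t=5: X=3, d=5 → hold, X_6=3
t=6: X=3, d=5 → hold, X_7=3
t=7: X=3, d=2 → birth, X_8=4


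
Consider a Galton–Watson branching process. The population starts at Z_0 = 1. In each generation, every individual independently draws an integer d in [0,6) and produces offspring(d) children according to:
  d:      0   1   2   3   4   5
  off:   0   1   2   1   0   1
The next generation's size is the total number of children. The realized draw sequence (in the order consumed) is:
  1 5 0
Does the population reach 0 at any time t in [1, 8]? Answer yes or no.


gen 0: Z_0=1, draws=[1], offspring=[1], Z_1=1
gen 1: Z_1=1, draws=[5], offspring=[1], Z_2=1
gen 2: Z_2=1, draws=[0], offspring=[0], Z_3=0
gen 3: Z_3=0, draws=[], offspring=[], Z_4=0
gen 4: Z_4=0, draws=[], offspring=[], Z_5=0
gen 5: Z_5=0, draws=[], offspring=[], Z_6=0
gen 6: Z_6=0, draws=[], offspring=[], Z_7=0
gen 7: Z_7=0, draws=[], offspring=[], Z_8=0

yes


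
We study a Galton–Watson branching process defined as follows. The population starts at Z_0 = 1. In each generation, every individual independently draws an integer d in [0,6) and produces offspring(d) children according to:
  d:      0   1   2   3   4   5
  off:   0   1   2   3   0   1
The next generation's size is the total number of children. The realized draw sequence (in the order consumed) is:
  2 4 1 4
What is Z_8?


0

gen 0: Z_0=1, draws=[2], offspring=[2], Z_1=2
gen 1: Z_1=2, draws=[4, 1], offspring=[0, 1], Z_2=1
gen 2: Z_2=1, draws=[4], offspring=[0], Z_3=0
gen 3: Z_3=0, draws=[], offspring=[], Z_4=0
gen 4: Z_4=0, draws=[], offspring=[], Z_5=0
gen 5: Z_5=0, draws=[], offspring=[], Z_6=0
gen 6: Z_6=0, draws=[], offspring=[], Z_7=0
gen 7: Z_7=0, draws=[], offspring=[], Z_8=0


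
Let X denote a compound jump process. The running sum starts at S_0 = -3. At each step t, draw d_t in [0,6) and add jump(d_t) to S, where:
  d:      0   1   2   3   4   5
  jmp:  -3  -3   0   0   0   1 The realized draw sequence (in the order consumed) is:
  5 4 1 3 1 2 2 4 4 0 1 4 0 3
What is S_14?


t=0: S=-3, d=5, jump=1, S_1=-2
t=1: S=-2, d=4, jump=0, S_2=-2
t=2: S=-2, d=1, jump=-3, S_3=-5
t=3: S=-5, d=3, jump=0, S_4=-5
t=4: S=-5, d=1, jump=-3, S_5=-8
t=5: S=-8, d=2, jump=0, S_6=-8
t=6: S=-8, d=2, jump=0, S_7=-8
t=7: S=-8, d=4, jump=0, S_8=-8
t=8: S=-8, d=4, jump=0, S_9=-8
t=9: S=-8, d=0, jump=-3, S_10=-11
t=10: S=-11, d=1, jump=-3, S_11=-14
t=11: S=-14, d=4, jump=0, S_12=-14
t=12: S=-14, d=0, jump=-3, S_13=-17
t=13: S=-17, d=3, jump=0, S_14=-17

-17


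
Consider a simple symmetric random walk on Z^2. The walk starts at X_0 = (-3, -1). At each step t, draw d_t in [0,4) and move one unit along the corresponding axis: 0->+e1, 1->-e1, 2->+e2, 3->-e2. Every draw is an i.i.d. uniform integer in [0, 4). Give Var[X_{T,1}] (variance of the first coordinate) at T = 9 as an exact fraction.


9/2

Outcome values over d=0..3: [1, -1, 0, 0]
Σy = 0, Σy² = 2, M = 4
μ = 0/4 = 0,  σ² = 2/4 − (0)² = 1/2
Independent increments: Var[X_9] = 9·σ² = 9·(1/2) = 9/2


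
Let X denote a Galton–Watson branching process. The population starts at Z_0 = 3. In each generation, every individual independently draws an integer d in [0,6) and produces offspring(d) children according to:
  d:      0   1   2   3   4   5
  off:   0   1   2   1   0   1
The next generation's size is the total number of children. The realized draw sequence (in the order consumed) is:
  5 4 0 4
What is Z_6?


gen 0: Z_0=3, draws=[5, 4, 0], offspring=[1, 0, 0], Z_1=1
gen 1: Z_1=1, draws=[4], offspring=[0], Z_2=0
gen 2: Z_2=0, draws=[], offspring=[], Z_3=0
gen 3: Z_3=0, draws=[], offspring=[], Z_4=0
gen 4: Z_4=0, draws=[], offspring=[], Z_5=0
gen 5: Z_5=0, draws=[], offspring=[], Z_6=0

0


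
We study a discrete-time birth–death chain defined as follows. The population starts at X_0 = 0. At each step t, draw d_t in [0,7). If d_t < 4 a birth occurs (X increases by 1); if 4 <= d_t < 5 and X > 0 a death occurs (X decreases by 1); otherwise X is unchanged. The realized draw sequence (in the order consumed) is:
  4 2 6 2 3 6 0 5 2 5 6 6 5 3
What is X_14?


t=0: X=0, d=4 → hold, X_1=0
t=1: X=0, d=2 → birth, X_2=1
t=2: X=1, d=6 → hold, X_3=1
t=3: X=1, d=2 → birth, X_4=2
t=4: X=2, d=3 → birth, X_5=3
t=5: X=3, d=6 → hold, X_6=3
t=6: X=3, d=0 → birth, X_7=4
t=7: X=4, d=5 → hold, X_8=4
t=8: X=4, d=2 → birth, X_9=5
t=9: X=5, d=5 → hold, X_10=5
t=10: X=5, d=6 → hold, X_11=5
t=11: X=5, d=6 → hold, X_12=5
t=12: X=5, d=5 → hold, X_13=5
t=13: X=5, d=3 → birth, X_14=6

6


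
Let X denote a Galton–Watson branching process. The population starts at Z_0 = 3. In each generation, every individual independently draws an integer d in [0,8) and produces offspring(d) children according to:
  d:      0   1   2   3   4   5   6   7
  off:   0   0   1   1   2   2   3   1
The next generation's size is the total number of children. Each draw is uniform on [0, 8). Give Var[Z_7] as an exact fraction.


Outcome values over d=0..7: [0, 0, 1, 1, 2, 2, 3, 1]
Σy = 10, Σy² = 20, M = 8
μ = 10/8 = 5/4,  σ² = 20/8 − (5/4)² = 15/16
V_0 = 0, E_0 = 3
V_1 = 15/16·E_0 + (5/4)²·V_0 = 45/16;  E_1 = 15/4
V_2 = 15/16·E_1 + (5/4)²·V_1 = 2025/256;  E_2 = 75/16
V_3 = 15/16·E_2 + (5/4)²·V_2 = 68625/4096;  E_3 = 375/64
V_4 = 15/16·E_3 + (5/4)²·V_3 = 2075625/65536;  E_4 = 1875/256
V_5 = 15/16·E_4 + (5/4)²·V_4 = 59090625/1048576;  E_5 = 9375/1024
V_6 = 15/16·E_5 + (5/4)²·V_5 = 1621265625/16777216;  E_6 = 46875/4096
V_7 = 15/16·E_6 + (5/4)²·V_6 = 43411640625/268435456;  E_7 = 234375/16384

43411640625/268435456


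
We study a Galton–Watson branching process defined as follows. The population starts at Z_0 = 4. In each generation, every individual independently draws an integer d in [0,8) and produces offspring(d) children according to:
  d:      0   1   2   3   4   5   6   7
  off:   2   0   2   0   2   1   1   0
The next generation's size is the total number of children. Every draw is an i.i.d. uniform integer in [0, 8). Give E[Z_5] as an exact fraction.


Outcome values over d=0..7: [2, 0, 2, 0, 2, 1, 1, 0]
Σy = 8, Σy² = 14, M = 8
μ = 8/8 = 1,  σ² = 14/8 − (1)² = 3/4
E[Z_0] = 4
E[Z_1] = 1·E[Z_0] = 4
E[Z_2] = 1·E[Z_1] = 4
E[Z_3] = 1·E[Z_2] = 4
E[Z_4] = 1·E[Z_3] = 4
E[Z_5] = 1·E[Z_4] = 4

4


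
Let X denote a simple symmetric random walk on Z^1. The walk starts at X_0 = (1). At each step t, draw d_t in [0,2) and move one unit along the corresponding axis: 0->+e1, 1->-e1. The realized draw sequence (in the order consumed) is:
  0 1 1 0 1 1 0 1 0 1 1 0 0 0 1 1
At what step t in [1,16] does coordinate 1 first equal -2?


t=0: X=(1), d=0 → +e1, X_1=(2)
t=1: X=(2), d=1 → -e1, X_2=(1)
t=2: X=(1), d=1 → -e1, X_3=(0)
t=3: X=(0), d=0 → +e1, X_4=(1)
t=4: X=(1), d=1 → -e1, X_5=(0)
t=5: X=(0), d=1 → -e1, X_6=(-1)
t=6: X=(-1), d=0 → +e1, X_7=(0)
t=7: X=(0), d=1 → -e1, X_8=(-1)
t=8: X=(-1), d=0 → +e1, X_9=(0)
t=9: X=(0), d=1 → -e1, X_10=(-1)
t=10: X=(-1), d=1 → -e1, X_11=(-2)
t=11: X=(-2), d=0 → +e1, X_12=(-1)
t=12: X=(-1), d=0 → +e1, X_13=(0)
t=13: X=(0), d=0 → +e1, X_14=(1)
t=14: X=(1), d=1 → -e1, X_15=(0)
t=15: X=(0), d=1 → -e1, X_16=(-1)

11


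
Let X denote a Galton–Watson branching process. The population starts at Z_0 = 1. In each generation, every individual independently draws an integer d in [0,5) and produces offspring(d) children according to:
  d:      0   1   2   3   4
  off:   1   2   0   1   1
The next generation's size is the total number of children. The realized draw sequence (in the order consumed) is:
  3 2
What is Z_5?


0

gen 0: Z_0=1, draws=[3], offspring=[1], Z_1=1
gen 1: Z_1=1, draws=[2], offspring=[0], Z_2=0
gen 2: Z_2=0, draws=[], offspring=[], Z_3=0
gen 3: Z_3=0, draws=[], offspring=[], Z_4=0
gen 4: Z_4=0, draws=[], offspring=[], Z_5=0


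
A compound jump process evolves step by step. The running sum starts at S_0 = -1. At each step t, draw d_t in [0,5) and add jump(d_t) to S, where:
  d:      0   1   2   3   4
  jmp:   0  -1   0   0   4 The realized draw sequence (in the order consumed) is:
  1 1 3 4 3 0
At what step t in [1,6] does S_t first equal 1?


t=0: S=-1, d=1, jump=-1, S_1=-2
t=1: S=-2, d=1, jump=-1, S_2=-3
t=2: S=-3, d=3, jump=0, S_3=-3
t=3: S=-3, d=4, jump=4, S_4=1
t=4: S=1, d=3, jump=0, S_5=1
t=5: S=1, d=0, jump=0, S_6=1

4


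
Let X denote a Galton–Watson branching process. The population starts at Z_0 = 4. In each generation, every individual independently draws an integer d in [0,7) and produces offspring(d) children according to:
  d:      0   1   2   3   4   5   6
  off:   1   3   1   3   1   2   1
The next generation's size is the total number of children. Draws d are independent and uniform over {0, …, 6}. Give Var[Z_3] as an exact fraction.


Outcome values over d=0..6: [1, 3, 1, 3, 1, 2, 1]
Σy = 12, Σy² = 26, M = 7
μ = 12/7 = 12/7,  σ² = 26/7 − (12/7)² = 38/49
V_0 = 0, E_0 = 4
V_1 = 38/49·E_0 + (12/7)²·V_0 = 152/49;  E_1 = 48/7
V_2 = 38/49·E_1 + (12/7)²·V_1 = 34656/2401;  E_2 = 576/49
V_3 = 38/49·E_2 + (12/7)²·V_2 = 6062976/117649;  E_3 = 6912/343

6062976/117649


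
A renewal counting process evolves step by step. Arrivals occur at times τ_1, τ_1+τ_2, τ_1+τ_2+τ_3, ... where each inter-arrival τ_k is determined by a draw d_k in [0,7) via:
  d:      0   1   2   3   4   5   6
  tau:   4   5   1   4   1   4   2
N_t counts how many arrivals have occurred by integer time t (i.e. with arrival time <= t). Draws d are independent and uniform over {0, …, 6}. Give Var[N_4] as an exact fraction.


3018368/5764801

Inter-arrival values over d=0..6: [4, 5, 1, 4, 1, 4, 2]
Each d has probability 1/7, so the pmf of τ is: f(1) = 2/7, f(2) = 1/7, f(4) = 3/7, f(5) = 1/7
Let p_n(j) = P(N_n = j), with p_0 = [1]. Condition on τ_1: p_n(0) = P(τ > n), and for j >= 1, p_n(j) = Σ_{k<=n} f(k)·p_{n−k}(j−1)
p_1 = [5/7, 2/7]  (j = 0..1)
p_2 = [4/7, 17/49, 4/49]  (j = 0..2)
p_3 = [4/7, 13/49, 48/343, 8/343]  (j = 0..3)
p_4 = [1/7, 33/49, 43/343, 124/2401, 16/2401]  (j = 0..4)
E[N_4] = Σ j·p_4(j) = 2655/2401;  E[N_4²] = Σ j²·p_4(j) = 599/343
Var[N_4] = 599/343 − (2655/2401)² = 3018368/5764801


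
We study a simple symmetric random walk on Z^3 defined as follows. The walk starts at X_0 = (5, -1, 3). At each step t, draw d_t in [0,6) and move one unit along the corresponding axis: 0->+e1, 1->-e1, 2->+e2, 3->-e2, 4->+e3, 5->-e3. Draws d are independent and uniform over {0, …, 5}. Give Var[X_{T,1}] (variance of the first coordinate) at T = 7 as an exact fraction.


7/3

Outcome values over d=0..5: [1, -1, 0, 0, 0, 0]
Σy = 0, Σy² = 2, M = 6
μ = 0/6 = 0,  σ² = 2/6 − (0)² = 1/3
Independent increments: Var[X_7] = 7·σ² = 7·(1/3) = 7/3


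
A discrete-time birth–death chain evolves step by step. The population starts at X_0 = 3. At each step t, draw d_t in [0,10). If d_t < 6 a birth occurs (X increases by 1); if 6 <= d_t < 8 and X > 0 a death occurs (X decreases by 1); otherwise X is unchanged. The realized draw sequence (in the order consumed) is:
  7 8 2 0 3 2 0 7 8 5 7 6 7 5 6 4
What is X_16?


5

t=0: X=3, d=7 → death, X_1=2
t=1: X=2, d=8 → hold, X_2=2
t=2: X=2, d=2 → birth, X_3=3
t=3: X=3, d=0 → birth, X_4=4
t=4: X=4, d=3 → birth, X_5=5
t=5: X=5, d=2 → birth, X_6=6
t=6: X=6, d=0 → birth, X_7=7
t=7: X=7, d=7 → death, X_8=6
t=8: X=6, d=8 → hold, X_9=6
t=9: X=6, d=5 → birth, X_10=7
t=10: X=7, d=7 → death, X_11=6
t=11: X=6, d=6 → death, X_12=5
t=12: X=5, d=7 → death, X_13=4
t=13: X=4, d=5 → birth, X_14=5
t=14: X=5, d=6 → death, X_15=4
t=15: X=4, d=4 → birth, X_16=5


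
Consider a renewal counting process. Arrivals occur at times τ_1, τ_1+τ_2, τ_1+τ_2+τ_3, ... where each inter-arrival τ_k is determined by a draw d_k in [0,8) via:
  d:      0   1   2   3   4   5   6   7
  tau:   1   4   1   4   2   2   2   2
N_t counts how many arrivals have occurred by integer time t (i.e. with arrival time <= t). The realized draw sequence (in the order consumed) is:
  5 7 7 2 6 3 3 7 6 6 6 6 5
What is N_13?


draw d_1=5: τ_1=2, arrival time A_1=2
draw d_2=7: τ_2=2, arrival time A_2=4
draw d_3=7: τ_3=2, arrival time A_3=6
draw d_4=2: τ_4=1, arrival time A_4=7
draw d_5=6: τ_5=2, arrival time A_5=9
draw d_6=3: τ_6=4, arrival time A_6=13
draw d_7=3: τ_7=4, arrival time A_7=17
draw d_8=7: τ_8=2, arrival time A_8=19
draw d_9=6: τ_9=2, arrival time A_9=21
draw d_10=6: τ_10=2, arrival time A_10=23
draw d_11=6: τ_11=2, arrival time A_11=25
draw d_12=6: τ_12=2, arrival time A_12=27
draw d_13=5: τ_13=2, arrival time A_13=29
N_t over t=0..13: 0:0 1:0 2:1 3:1 4:2 5:2 6:3 7:4 8:4 9:5 10:5 11:5 12:5 13:6

6


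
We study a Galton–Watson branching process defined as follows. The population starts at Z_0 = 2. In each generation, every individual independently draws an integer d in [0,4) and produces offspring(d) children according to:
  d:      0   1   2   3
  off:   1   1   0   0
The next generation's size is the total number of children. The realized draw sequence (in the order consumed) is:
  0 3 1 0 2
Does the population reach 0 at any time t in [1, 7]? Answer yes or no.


yes

gen 0: Z_0=2, draws=[0, 3], offspring=[1, 0], Z_1=1
gen 1: Z_1=1, draws=[1], offspring=[1], Z_2=1
gen 2: Z_2=1, draws=[0], offspring=[1], Z_3=1
gen 3: Z_3=1, draws=[2], offspring=[0], Z_4=0
gen 4: Z_4=0, draws=[], offspring=[], Z_5=0
gen 5: Z_5=0, draws=[], offspring=[], Z_6=0
gen 6: Z_6=0, draws=[], offspring=[], Z_7=0


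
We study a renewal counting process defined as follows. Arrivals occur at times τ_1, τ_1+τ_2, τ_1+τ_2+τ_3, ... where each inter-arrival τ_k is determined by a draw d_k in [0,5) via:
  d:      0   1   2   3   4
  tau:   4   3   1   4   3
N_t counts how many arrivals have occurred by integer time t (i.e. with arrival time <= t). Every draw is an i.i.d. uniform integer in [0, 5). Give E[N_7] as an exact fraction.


161781/78125

Inter-arrival values over d=0..4: [4, 3, 1, 4, 3]
Each d has probability 1/5, so the pmf of τ is: f(1) = 1/5, f(3) = 2/5, f(4) = 2/5
Renewal equation for m(n) = E[N_n]: condition on τ_1 = k (if k <= n, one arrival plus a fresh copy on the remaining n−k steps): m(n) = F(n) + Σ_{k<=n} f(k)·m(n−k), where F(n) = P(τ <= n) and m(0) = 0
m(1) = F(1) = 1/5
m(2) = F(2) + f(1)·m(1) = 1/5 + 1/5·1/5 = 6/25
m(3) = F(3) + f(1)·m(2) = 3/5 + 1/5·6/25 = 81/125
m(4) = F(4) + f(1)·m(3) + f(3)·m(1) = 1 + 1/5·81/125 + 2/5·1/5 = 756/625
m(5) = F(5) + f(1)·m(4) + f(3)·m(2) + f(4)·m(1) = 1 + 1/5·756/625 + 2/5·6/25 + 2/5·1/5 = 4431/3125
m(6) = F(6) + f(1)·m(5) + f(3)·m(3) + f(4)·m(2) = 1 + 1/5·4431/3125 + 2/5·81/125 + 2/5·6/25 = 25606/15625
m(7) = F(7) + f(1)·m(6) + f(3)·m(4) + f(4)·m(3) = 1 + 1/5·25606/15625 + 2/5·756/625 + 2/5·81/125 = 161781/78125
E[N_7] = m(7) = 161781/78125


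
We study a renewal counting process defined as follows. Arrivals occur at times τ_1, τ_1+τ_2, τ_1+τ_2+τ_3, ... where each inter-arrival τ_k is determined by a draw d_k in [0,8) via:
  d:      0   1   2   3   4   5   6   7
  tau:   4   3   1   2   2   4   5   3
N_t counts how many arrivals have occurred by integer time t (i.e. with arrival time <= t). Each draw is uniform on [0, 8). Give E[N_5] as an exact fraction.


Inter-arrival values over d=0..7: [4, 3, 1, 2, 2, 4, 5, 3]
Each d has probability 1/8, so the pmf of τ is: f(1) = 1/8, f(2) = 1/4, f(3) = 1/4, f(4) = 1/4, f(5) = 1/8
Renewal equation for m(n) = E[N_n]: condition on τ_1 = k (if k <= n, one arrival plus a fresh copy on the remaining n−k steps): m(n) = F(n) + Σ_{k<=n} f(k)·m(n−k), where F(n) = P(τ <= n) and m(0) = 0
m(1) = F(1) = 1/8
m(2) = F(2) + f(1)·m(1) = 3/8 + 1/8·1/8 = 25/64
m(3) = F(3) + f(1)·m(2) + f(2)·m(1) = 5/8 + 1/8·25/64 + 1/4·1/8 = 361/512
m(4) = F(4) + f(1)·m(3) + f(2)·m(2) + f(3)·m(1) = 7/8 + 1/8·361/512 + 1/4·25/64 + 1/4·1/8 = 4473/4096
m(5) = F(5) + f(1)·m(4) + f(2)·m(3) + f(3)·m(2) + f(4)·m(1) = 1 + 1/8·4473/4096 + 1/4·361/512 + 1/4·25/64 + 1/4·1/8 = 47241/32768
E[N_5] = m(5) = 47241/32768

47241/32768


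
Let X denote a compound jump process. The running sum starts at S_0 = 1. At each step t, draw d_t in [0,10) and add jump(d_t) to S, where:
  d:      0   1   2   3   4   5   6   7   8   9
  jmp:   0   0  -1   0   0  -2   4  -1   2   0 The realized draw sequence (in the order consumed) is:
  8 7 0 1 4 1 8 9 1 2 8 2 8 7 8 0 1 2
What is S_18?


6

t=0: S=1, d=8, jump=2, S_1=3
t=1: S=3, d=7, jump=-1, S_2=2
t=2: S=2, d=0, jump=0, S_3=2
t=3: S=2, d=1, jump=0, S_4=2
t=4: S=2, d=4, jump=0, S_5=2
t=5: S=2, d=1, jump=0, S_6=2
t=6: S=2, d=8, jump=2, S_7=4
t=7: S=4, d=9, jump=0, S_8=4
t=8: S=4, d=1, jump=0, S_9=4
t=9: S=4, d=2, jump=-1, S_10=3
t=10: S=3, d=8, jump=2, S_11=5
t=11: S=5, d=2, jump=-1, S_12=4
t=12: S=4, d=8, jump=2, S_13=6
t=13: S=6, d=7, jump=-1, S_14=5
t=14: S=5, d=8, jump=2, S_15=7
t=15: S=7, d=0, jump=0, S_16=7
t=16: S=7, d=1, jump=0, S_17=7
t=17: S=7, d=2, jump=-1, S_18=6


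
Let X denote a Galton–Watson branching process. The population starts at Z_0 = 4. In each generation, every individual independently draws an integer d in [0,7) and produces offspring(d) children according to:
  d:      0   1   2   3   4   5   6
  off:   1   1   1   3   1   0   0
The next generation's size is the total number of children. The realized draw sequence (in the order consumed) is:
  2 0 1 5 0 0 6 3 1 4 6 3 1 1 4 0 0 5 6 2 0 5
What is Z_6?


2

gen 0: Z_0=4, draws=[2, 0, 1, 5], offspring=[1, 1, 1, 0], Z_1=3
gen 1: Z_1=3, draws=[0, 0, 6], offspring=[1, 1, 0], Z_2=2
gen 2: Z_2=2, draws=[3, 1], offspring=[3, 1], Z_3=4
gen 3: Z_3=4, draws=[4, 6, 3, 1], offspring=[1, 0, 3, 1], Z_4=5
gen 4: Z_4=5, draws=[1, 4, 0, 0, 5], offspring=[1, 1, 1, 1, 0], Z_5=4
gen 5: Z_5=4, draws=[6, 2, 0, 5], offspring=[0, 1, 1, 0], Z_6=2


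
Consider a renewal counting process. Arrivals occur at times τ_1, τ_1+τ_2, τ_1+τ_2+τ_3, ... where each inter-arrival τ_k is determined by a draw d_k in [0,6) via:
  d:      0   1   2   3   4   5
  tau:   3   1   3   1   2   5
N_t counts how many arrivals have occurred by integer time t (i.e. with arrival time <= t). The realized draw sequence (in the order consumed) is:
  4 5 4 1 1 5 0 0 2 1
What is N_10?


draw d_1=4: τ_1=2, arrival time A_1=2
draw d_2=5: τ_2=5, arrival time A_2=7
draw d_3=4: τ_3=2, arrival time A_3=9
draw d_4=1: τ_4=1, arrival time A_4=10
draw d_5=1: τ_5=1, arrival time A_5=11
draw d_6=5: τ_6=5, arrival time A_6=16
draw d_7=0: τ_7=3, arrival time A_7=19
draw d_8=0: τ_8=3, arrival time A_8=22
draw d_9=2: τ_9=3, arrival time A_9=25
draw d_10=1: τ_10=1, arrival time A_10=26
N_t over t=0..10: 0:0 1:0 2:1 3:1 4:1 5:1 6:1 7:2 8:2 9:3 10:4

4


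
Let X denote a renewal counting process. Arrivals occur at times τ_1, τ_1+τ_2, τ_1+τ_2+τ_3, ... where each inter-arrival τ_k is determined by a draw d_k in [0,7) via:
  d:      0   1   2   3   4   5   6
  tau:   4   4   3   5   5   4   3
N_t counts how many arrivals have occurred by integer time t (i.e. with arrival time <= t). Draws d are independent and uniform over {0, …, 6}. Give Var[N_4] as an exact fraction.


10/49

Inter-arrival values over d=0..6: [4, 4, 3, 5, 5, 4, 3]
Each d has probability 1/7, so the pmf of τ is: f(3) = 2/7, f(4) = 3/7, f(5) = 2/7
Let p_n(j) = P(N_n = j), with p_0 = [1]. Condition on τ_1: p_n(0) = P(τ > n), and for j >= 1, p_n(j) = Σ_{k<=n} f(k)·p_{n−k}(j−1)
p_1 = [1]  (j = 0)
p_2 = [1]  (j = 0)
p_3 = [5/7, 2/7]  (j = 0..1)
p_4 = [2/7, 5/7]  (j = 0..1)
E[N_4] = Σ j·p_4(j) = 5/7;  E[N_4²] = Σ j²·p_4(j) = 5/7
Var[N_4] = 5/7 − (5/7)² = 10/49


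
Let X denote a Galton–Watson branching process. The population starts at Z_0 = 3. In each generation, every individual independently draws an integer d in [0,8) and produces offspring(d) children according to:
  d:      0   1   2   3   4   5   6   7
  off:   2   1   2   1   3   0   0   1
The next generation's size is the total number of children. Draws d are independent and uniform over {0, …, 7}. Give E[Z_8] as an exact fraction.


1171875/65536

Outcome values over d=0..7: [2, 1, 2, 1, 3, 0, 0, 1]
Σy = 10, Σy² = 20, M = 8
μ = 10/8 = 5/4,  σ² = 20/8 − (5/4)² = 15/16
E[Z_0] = 3
E[Z_1] = 5/4·E[Z_0] = 15/4
E[Z_2] = 5/4·E[Z_1] = 75/16
E[Z_3] = 5/4·E[Z_2] = 375/64
E[Z_4] = 5/4·E[Z_3] = 1875/256
E[Z_5] = 5/4·E[Z_4] = 9375/1024
E[Z_6] = 5/4·E[Z_5] = 46875/4096
E[Z_7] = 5/4·E[Z_6] = 234375/16384
E[Z_8] = 5/4·E[Z_7] = 1171875/65536


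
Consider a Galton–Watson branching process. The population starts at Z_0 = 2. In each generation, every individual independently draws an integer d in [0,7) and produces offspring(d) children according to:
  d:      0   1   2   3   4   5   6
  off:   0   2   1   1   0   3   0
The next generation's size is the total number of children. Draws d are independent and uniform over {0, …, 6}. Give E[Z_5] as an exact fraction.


Outcome values over d=0..6: [0, 2, 1, 1, 0, 3, 0]
Σy = 7, Σy² = 15, M = 7
μ = 7/7 = 1,  σ² = 15/7 − (1)² = 8/7
E[Z_0] = 2
E[Z_1] = 1·E[Z_0] = 2
E[Z_2] = 1·E[Z_1] = 2
E[Z_3] = 1·E[Z_2] = 2
E[Z_4] = 1·E[Z_3] = 2
E[Z_5] = 1·E[Z_4] = 2

2


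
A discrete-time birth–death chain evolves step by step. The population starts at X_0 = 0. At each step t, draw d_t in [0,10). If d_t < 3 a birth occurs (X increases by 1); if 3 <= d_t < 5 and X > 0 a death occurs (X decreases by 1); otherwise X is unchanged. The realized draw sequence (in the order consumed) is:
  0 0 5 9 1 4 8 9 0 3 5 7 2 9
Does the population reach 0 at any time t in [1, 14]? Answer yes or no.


no

t=0: X=0, d=0 → birth, X_1=1
t=1: X=1, d=0 → birth, X_2=2
t=2: X=2, d=5 → hold, X_3=2
t=3: X=2, d=9 → hold, X_4=2
t=4: X=2, d=1 → birth, X_5=3
t=5: X=3, d=4 → death, X_6=2
t=6: X=2, d=8 → hold, X_7=2
t=7: X=2, d=9 → hold, X_8=2
t=8: X=2, d=0 → birth, X_9=3
t=9: X=3, d=3 → death, X_10=2
t=10: X=2, d=5 → hold, X_11=2
t=11: X=2, d=7 → hold, X_12=2
t=12: X=2, d=2 → birth, X_13=3
t=13: X=3, d=9 → hold, X_14=3


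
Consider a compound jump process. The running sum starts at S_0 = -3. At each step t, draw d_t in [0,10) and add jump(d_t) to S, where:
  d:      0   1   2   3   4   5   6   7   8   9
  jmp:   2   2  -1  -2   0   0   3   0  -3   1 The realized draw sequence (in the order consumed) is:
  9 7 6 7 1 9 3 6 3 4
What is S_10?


t=0: S=-3, d=9, jump=1, S_1=-2
t=1: S=-2, d=7, jump=0, S_2=-2
t=2: S=-2, d=6, jump=3, S_3=1
t=3: S=1, d=7, jump=0, S_4=1
t=4: S=1, d=1, jump=2, S_5=3
t=5: S=3, d=9, jump=1, S_6=4
t=6: S=4, d=3, jump=-2, S_7=2
t=7: S=2, d=6, jump=3, S_8=5
t=8: S=5, d=3, jump=-2, S_9=3
t=9: S=3, d=4, jump=0, S_10=3

3


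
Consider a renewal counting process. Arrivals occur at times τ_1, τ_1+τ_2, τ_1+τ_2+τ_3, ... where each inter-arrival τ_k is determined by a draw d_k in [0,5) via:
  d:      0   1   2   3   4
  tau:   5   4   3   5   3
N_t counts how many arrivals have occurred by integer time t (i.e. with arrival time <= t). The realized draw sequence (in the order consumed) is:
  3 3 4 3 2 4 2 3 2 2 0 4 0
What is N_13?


draw d_1=3: τ_1=5, arrival time A_1=5
draw d_2=3: τ_2=5, arrival time A_2=10
draw d_3=4: τ_3=3, arrival time A_3=13
draw d_4=3: τ_4=5, arrival time A_4=18
draw d_5=2: τ_5=3, arrival time A_5=21
draw d_6=4: τ_6=3, arrival time A_6=24
draw d_7=2: τ_7=3, arrival time A_7=27
draw d_8=3: τ_8=5, arrival time A_8=32
draw d_9=2: τ_9=3, arrival time A_9=35
draw d_10=2: τ_10=3, arrival time A_10=38
draw d_11=0: τ_11=5, arrival time A_11=43
draw d_12=4: τ_12=3, arrival time A_12=46
draw d_13=0: τ_13=5, arrival time A_13=51
N_t over t=0..13: 0:0 1:0 2:0 3:0 4:0 5:1 6:1 7:1 8:1 9:1 10:2 11:2 12:2 13:3

3


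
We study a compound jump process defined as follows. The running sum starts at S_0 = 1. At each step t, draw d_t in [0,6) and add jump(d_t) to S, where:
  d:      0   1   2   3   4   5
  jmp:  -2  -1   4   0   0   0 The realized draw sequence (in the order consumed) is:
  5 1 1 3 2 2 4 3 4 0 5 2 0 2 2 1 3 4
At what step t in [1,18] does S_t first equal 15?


15

t=0: S=1, d=5, jump=0, S_1=1
t=1: S=1, d=1, jump=-1, S_2=0
t=2: S=0, d=1, jump=-1, S_3=-1
t=3: S=-1, d=3, jump=0, S_4=-1
t=4: S=-1, d=2, jump=4, S_5=3
t=5: S=3, d=2, jump=4, S_6=7
t=6: S=7, d=4, jump=0, S_7=7
t=7: S=7, d=3, jump=0, S_8=7
t=8: S=7, d=4, jump=0, S_9=7
t=9: S=7, d=0, jump=-2, S_10=5
t=10: S=5, d=5, jump=0, S_11=5
t=11: S=5, d=2, jump=4, S_12=9
t=12: S=9, d=0, jump=-2, S_13=7
t=13: S=7, d=2, jump=4, S_14=11
t=14: S=11, d=2, jump=4, S_15=15
t=15: S=15, d=1, jump=-1, S_16=14
t=16: S=14, d=3, jump=0, S_17=14
t=17: S=14, d=4, jump=0, S_18=14


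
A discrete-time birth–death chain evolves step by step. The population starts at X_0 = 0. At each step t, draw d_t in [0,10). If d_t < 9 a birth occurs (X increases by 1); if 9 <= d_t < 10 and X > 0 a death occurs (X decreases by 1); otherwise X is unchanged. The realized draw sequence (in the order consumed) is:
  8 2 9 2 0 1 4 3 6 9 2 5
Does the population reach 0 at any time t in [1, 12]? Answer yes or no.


no

t=0: X=0, d=8 → birth, X_1=1
t=1: X=1, d=2 → birth, X_2=2
t=2: X=2, d=9 → death, X_3=1
t=3: X=1, d=2 → birth, X_4=2
t=4: X=2, d=0 → birth, X_5=3
t=5: X=3, d=1 → birth, X_6=4
t=6: X=4, d=4 → birth, X_7=5
t=7: X=5, d=3 → birth, X_8=6
t=8: X=6, d=6 → birth, X_9=7
t=9: X=7, d=9 → death, X_10=6
t=10: X=6, d=2 → birth, X_11=7
t=11: X=7, d=5 → birth, X_12=8


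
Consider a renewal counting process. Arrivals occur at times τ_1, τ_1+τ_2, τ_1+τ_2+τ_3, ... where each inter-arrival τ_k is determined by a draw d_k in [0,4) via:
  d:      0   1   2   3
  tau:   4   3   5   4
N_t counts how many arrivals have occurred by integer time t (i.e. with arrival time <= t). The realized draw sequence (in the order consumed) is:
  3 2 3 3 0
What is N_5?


1

draw d_1=3: τ_1=4, arrival time A_1=4
draw d_2=2: τ_2=5, arrival time A_2=9
draw d_3=3: τ_3=4, arrival time A_3=13
draw d_4=3: τ_4=4, arrival time A_4=17
draw d_5=0: τ_5=4, arrival time A_5=21
N_t over t=0..5: 0:0 1:0 2:0 3:0 4:1 5:1


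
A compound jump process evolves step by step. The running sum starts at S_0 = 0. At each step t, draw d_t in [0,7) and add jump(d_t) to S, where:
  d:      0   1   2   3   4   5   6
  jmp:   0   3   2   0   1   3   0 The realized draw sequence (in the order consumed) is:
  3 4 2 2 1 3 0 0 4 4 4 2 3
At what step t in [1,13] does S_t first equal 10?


t=0: S=0, d=3, jump=0, S_1=0
t=1: S=0, d=4, jump=1, S_2=1
t=2: S=1, d=2, jump=2, S_3=3
t=3: S=3, d=2, jump=2, S_4=5
t=4: S=5, d=1, jump=3, S_5=8
t=5: S=8, d=3, jump=0, S_6=8
t=6: S=8, d=0, jump=0, S_7=8
t=7: S=8, d=0, jump=0, S_8=8
t=8: S=8, d=4, jump=1, S_9=9
t=9: S=9, d=4, jump=1, S_10=10
t=10: S=10, d=4, jump=1, S_11=11
t=11: S=11, d=2, jump=2, S_12=13
t=12: S=13, d=3, jump=0, S_13=13

10


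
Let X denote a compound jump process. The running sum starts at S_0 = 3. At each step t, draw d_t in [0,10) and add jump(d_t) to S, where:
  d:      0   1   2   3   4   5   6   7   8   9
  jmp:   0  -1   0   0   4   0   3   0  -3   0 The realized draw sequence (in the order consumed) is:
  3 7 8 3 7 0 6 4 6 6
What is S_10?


t=0: S=3, d=3, jump=0, S_1=3
t=1: S=3, d=7, jump=0, S_2=3
t=2: S=3, d=8, jump=-3, S_3=0
t=3: S=0, d=3, jump=0, S_4=0
t=4: S=0, d=7, jump=0, S_5=0
t=5: S=0, d=0, jump=0, S_6=0
t=6: S=0, d=6, jump=3, S_7=3
t=7: S=3, d=4, jump=4, S_8=7
t=8: S=7, d=6, jump=3, S_9=10
t=9: S=10, d=6, jump=3, S_10=13

13
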